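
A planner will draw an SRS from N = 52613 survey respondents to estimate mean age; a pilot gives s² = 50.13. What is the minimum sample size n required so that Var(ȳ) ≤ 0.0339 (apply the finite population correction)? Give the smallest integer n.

1439

Without fpc, n₀ = s²/D = 50.13/0.0339 = 1478.7611.
With fpc, (1 − n/N)·s²/n ≤ D requires n ≥ n₀/(1 + n₀/N) = 1478.7611/(1 + 1478.7611/52613) = 1438.3347.
Rounding up, n = 1439.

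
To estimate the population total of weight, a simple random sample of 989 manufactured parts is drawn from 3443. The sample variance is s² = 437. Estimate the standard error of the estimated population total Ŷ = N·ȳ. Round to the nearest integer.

Var(Ŷ) = N²·Var(ȳ) = N²·(1 − n/N)·s²/n.
f = 989/3443 = 0.28724949; Var(ȳ) = 0.71275051·437/989 = 0.31493627.
Var(Ŷ) = 3443² · 0.31493627 = 3.733333 × 10^6.
SE(Ŷ) = √(3.733333 × 10^6) = 1932.

1932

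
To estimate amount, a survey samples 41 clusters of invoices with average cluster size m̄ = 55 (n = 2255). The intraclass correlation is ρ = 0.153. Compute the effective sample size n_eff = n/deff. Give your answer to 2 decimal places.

deff = 1 + (55 − 1)·0.153 = 1 + 8.262 = 9.262.
n_eff = 2255 / 9.262 = 243.47.

243.47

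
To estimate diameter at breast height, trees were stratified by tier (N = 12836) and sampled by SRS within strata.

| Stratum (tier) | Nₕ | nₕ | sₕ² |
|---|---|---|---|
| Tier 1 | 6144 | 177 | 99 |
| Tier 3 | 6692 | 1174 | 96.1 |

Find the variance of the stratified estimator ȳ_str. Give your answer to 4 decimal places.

Var(ȳ_str) = Σₕ Wₕ²(1 − fₕ)sₕ²/nₕ with Wₕ = Nₕ/N, N = 12836.
Tier 1: Wₕ = 0.47865379; term = 0.47865379²·(1 − 0.02880859)·99/177 = 0.12445426.
Tier 3: Wₕ = 0.52134621; term = 0.52134621²·(1 − 0.17543335)·96.1/1174 = 0.018345667.
Sum = 0.14279993.

0.1428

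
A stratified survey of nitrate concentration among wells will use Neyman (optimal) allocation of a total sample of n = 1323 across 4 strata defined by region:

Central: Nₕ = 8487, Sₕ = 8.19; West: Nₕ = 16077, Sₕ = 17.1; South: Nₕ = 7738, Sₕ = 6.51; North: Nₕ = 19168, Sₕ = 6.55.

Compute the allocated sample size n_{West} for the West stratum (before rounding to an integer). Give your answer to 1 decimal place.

Neyman allocation: nₕ = n·NₕSₕ / Σⱼ NⱼSⱼ.
Σ NⱼSⱼ = 8487·8.19 + 16077·17.1 + 7738·6.51 + 19168·6.55 = 520350.01.
n_{West} = 1323·16077·17.1 / 520350.01 = 699.0.

699.0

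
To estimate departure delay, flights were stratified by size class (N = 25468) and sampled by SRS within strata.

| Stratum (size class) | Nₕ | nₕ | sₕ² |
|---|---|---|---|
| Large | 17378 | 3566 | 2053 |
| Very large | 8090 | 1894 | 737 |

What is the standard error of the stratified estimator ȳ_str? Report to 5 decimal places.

Var(ȳ_str) = Σₕ Wₕ²(1 − fₕ)sₕ²/nₕ with Wₕ = Nₕ/N, N = 25468.
Large: Wₕ = 0.68234647; term = 0.68234647²·(1 − 0.20520198)·2053/3566 = 0.21304644.
Very large: Wₕ = 0.31765353; term = 0.31765353²·(1 − 0.23411619)·737/1894 = 0.030071685.
Sum = 0.24311813.
SE = √(0.24311813) = 0.49307.

0.49307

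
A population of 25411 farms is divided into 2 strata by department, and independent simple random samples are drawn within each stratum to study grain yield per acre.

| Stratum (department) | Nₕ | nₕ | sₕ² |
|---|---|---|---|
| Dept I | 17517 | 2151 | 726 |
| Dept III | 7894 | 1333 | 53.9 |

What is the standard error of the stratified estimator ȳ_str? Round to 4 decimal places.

0.3794

Var(ȳ_str) = Σₕ Wₕ²(1 − fₕ)sₕ²/nₕ with Wₕ = Nₕ/N, N = 25411.
Dept I: Wₕ = 0.68934713; term = 0.68934713²·(1 − 0.12279500)·726/2151 = 0.14069325.
Dept III: Wₕ = 0.31065287; term = 0.31065287²·(1 − 0.16886243)·53.9/1333 = 0.0032432637.
Sum = 0.14393651.
SE = √(0.14393651) = 0.3794.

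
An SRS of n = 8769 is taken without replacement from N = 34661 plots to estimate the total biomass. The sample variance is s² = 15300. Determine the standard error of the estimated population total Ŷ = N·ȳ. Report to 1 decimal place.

39570.7

Var(Ŷ) = N²·Var(ȳ) = N²·(1 − n/N)·s²/n.
f = 8769/34661 = 0.25299328; Var(ȳ) = 0.74700672·15300/8769 = 1.3033644.
Var(Ŷ) = 34661² · 1.3033644 = 1.5658423 × 10^9.
SE(Ŷ) = √(1.5658423 × 10^9) = 39570.7.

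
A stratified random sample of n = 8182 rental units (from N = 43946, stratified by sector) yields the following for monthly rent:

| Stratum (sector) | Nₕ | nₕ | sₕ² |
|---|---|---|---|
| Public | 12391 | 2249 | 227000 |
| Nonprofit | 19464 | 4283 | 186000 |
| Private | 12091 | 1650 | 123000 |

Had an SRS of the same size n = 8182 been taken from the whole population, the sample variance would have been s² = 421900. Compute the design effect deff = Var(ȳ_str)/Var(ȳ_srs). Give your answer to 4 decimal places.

0.4310

Var(ȳ_str) = Σ Wₕ²(1−fₕ)sₕ²/nₕ with Wₕ = Nₕ/43946:
  Public: (12391/43946)²·(1−2249/12391)·227000/2249 = 6.5679171
  Nonprofit: (19464/43946)²·(1−4283/19464)·186000/4283 = 6.644444
  Private: (12091/43946)²·(1−1650/12091)·123000/1650 = 4.8728919
  → Var(ȳ_str) = 18.085253.
Var(ȳ_srs) = (1 − 8182/43946)·421900/8182 = 41.963991.
deff = 18.085253 / 41.963991 = 0.4310.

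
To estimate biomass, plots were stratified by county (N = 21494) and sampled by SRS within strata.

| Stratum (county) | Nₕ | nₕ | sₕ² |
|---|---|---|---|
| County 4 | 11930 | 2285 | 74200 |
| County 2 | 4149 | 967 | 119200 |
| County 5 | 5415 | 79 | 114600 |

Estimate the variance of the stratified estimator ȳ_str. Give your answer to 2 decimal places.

Var(ȳ_str) = Σₕ Wₕ²(1 − fₕ)sₕ²/nₕ with Wₕ = Nₕ/N, N = 21494.
County 4: Wₕ = 0.55503862; term = 0.55503862²·(1 − 0.19153395)·74200/2285 = 8.0877159.
County 2: Wₕ = 0.19303061; term = 0.19303061²·(1 − 0.23306821)·119200/967 = 3.5225641.
County 5: Wₕ = 0.25193077; term = 0.25193077²·(1 − 0.01458910)·114600/79 = 90.727161.
Sum = 102.33744.

102.34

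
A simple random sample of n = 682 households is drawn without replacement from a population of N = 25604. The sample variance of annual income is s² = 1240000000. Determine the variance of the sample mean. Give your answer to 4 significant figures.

Under SRS without replacement, Var(ȳ) = (1 − f)·s²/n with f = n/N = 682/25604 = 0.02663646.
Var(ȳ) = (1 − 0.02663646)·1240000000/682 = 0.97336354·1.8181818 × 10^6 = 1.7697519 × 10^6.

1.770 × 10^6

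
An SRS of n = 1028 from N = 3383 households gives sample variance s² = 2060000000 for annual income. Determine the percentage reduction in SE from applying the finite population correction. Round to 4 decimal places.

16.5657

f = n/N = 1028/3383 = 0.30387230.
SE_no-fpc = √(s²/n) = 1415.5886; SE_fpc = √((1−f)s²/n) = 1181.086.
Ratio = √(1−f) = 0.83434267. Reduction = 100·(1 − 0.83434267) = 16.5657%.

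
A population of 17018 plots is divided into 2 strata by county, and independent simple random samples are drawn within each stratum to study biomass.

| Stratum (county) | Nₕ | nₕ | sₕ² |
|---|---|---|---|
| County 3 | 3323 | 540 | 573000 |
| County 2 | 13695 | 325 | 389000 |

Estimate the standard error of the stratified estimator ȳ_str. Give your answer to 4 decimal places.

28.1179

Var(ȳ_str) = Σₕ Wₕ²(1 − fₕ)sₕ²/nₕ with Wₕ = Nₕ/N, N = 17018.
County 3: Wₕ = 0.19526384; term = 0.19526384²·(1 − 0.16250376)·573000/540 = 33.88343.
County 2: Wₕ = 0.80473616; term = 0.80473616²·(1 − 0.02373129)·389000/325 = 756.73295.
Sum = 790.61638.
SE = √(790.61638) = 28.1179.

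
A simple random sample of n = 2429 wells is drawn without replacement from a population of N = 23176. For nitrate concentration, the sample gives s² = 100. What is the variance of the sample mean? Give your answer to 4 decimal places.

0.0369

Under SRS without replacement, Var(ȳ) = (1 − f)·s²/n with f = n/N = 2429/23176 = 0.10480670.
Var(ȳ) = (1 − 0.10480670)·100/2429 = 0.89519330·0.041169205 = 0.036854397.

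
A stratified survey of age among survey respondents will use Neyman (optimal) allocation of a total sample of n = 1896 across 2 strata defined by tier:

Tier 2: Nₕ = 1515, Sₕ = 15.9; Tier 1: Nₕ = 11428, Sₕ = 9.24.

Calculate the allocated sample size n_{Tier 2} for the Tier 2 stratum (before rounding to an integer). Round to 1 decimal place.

Neyman allocation: nₕ = n·NₕSₕ / Σⱼ NⱼSⱼ.
Σ NⱼSⱼ = 1515·15.9 + 11428·9.24 = 129683.22.
n_{Tier 2} = 1896·1515·15.9 / 129683.22 = 352.2.

352.2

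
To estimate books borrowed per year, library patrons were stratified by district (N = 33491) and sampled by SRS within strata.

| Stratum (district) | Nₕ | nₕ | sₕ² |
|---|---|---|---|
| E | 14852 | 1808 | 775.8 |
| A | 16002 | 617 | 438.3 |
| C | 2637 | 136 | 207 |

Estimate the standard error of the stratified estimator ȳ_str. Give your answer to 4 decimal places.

Var(ȳ_str) = Σₕ Wₕ²(1 − fₕ)sₕ²/nₕ with Wₕ = Nₕ/N, N = 33491.
E: Wₕ = 0.44346242; term = 0.44346242²·(1 − 0.12173445)·775.8/1808 = 0.074112395.
A: Wₕ = 0.47780001; term = 0.47780001²·(1 − 0.03855768)·438.3/617 = 0.15592001.
C: Wₕ = 0.07873757; term = 0.07873757²·(1 − 0.05157376)·207/136 = 0.0089495053.
Sum = 0.23898191.
SE = √(0.23898191) = 0.4889.

0.4889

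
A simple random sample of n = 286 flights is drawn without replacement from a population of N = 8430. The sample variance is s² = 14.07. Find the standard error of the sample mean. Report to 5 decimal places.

0.21801

Under SRS without replacement, Var(ȳ) = (1 − f)·s²/n with f = n/N = 286/8430 = 0.03392645.
Var(ȳ) = (1 − 0.03392645)·14.07/286 = 0.96607355·0.049195804 = 0.047526765.
SE(ȳ) = √(0.047526765) = 0.21801.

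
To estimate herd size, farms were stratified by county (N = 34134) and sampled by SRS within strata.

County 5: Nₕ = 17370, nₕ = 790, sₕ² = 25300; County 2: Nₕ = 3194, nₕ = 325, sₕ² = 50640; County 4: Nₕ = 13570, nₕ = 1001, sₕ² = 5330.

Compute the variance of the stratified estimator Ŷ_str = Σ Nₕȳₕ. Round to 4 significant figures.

1.156 × 10^10

Var(Ŷ_str) = Σₕ Nₕ²(1 − fₕ)sₕ²/nₕ.
County 5: 17370²·(1 − 790/17370)·25300/790 = 9.2231182 × 10^9.
County 2: 3194²·(1 − 325/3194)·50640/325 = 1.4278277 × 10^9.
County 4: 13570²·(1 − 1001/13570)·5330/1001 = 9.0818371 × 10^8.
Sum = 1.155913 × 10^10.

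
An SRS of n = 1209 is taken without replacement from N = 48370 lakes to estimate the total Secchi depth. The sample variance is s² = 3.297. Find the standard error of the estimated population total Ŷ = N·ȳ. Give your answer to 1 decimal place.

2494.2

Var(Ŷ) = N²·Var(ȳ) = N²·(1 − n/N)·s²/n.
f = 1209/48370 = 0.02499483; Var(ȳ) = 0.97500517·3.297/1209 = 0.0026588851.
Var(Ŷ) = 48370² · 0.0026588851 = 6.2208789 × 10^6.
SE(Ŷ) = √(6.2208789 × 10^6) = 2494.2.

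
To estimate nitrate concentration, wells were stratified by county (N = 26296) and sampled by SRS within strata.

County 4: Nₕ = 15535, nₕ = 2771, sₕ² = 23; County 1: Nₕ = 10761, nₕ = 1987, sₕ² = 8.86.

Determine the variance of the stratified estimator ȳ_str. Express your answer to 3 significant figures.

Var(ȳ_str) = Σₕ Wₕ²(1 − fₕ)sₕ²/nₕ with Wₕ = Nₕ/N, N = 26296.
County 4: Wₕ = 0.59077426; term = 0.59077426²·(1 − 0.17837142)·23/2771 = 0.002380181.
County 1: Wₕ = 0.40922574; term = 0.40922574²·(1 − 0.18464827)·8.86/1987 = 6.0884499 × 10^-4.
Sum = 0.002989026.

0.00299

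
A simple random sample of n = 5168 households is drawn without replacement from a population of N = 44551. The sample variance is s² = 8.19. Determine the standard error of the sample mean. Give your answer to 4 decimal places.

Under SRS without replacement, Var(ȳ) = (1 − f)·s²/n with f = n/N = 5168/44551 = 0.11600189.
Var(ȳ) = (1 − 0.11600189)·8.19/5168 = 0.88399811·0.0015847523 = 0.0014009181.
SE(ȳ) = √(0.0014009181) = 0.0374.

0.0374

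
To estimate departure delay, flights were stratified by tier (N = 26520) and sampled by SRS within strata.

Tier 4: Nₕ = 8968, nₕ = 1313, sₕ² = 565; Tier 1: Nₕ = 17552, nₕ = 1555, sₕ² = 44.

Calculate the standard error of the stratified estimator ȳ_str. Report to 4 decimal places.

0.2309

Var(ȳ_str) = Σₕ Wₕ²(1 − fₕ)sₕ²/nₕ with Wₕ = Nₕ/N, N = 26520.
Tier 4: Wₕ = 0.33815988; term = 0.33815988²·(1 − 0.14640946)·565/1313 = 0.042002726.
Tier 1: Wₕ = 0.66184012; term = 0.66184012²·(1 − 0.08859389)·44/1555 = 0.011296409.
Sum = 0.053299135.
SE = √(0.053299135) = 0.2309.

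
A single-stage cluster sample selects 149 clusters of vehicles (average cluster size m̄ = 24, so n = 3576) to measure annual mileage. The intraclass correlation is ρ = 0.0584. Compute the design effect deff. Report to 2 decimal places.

2.34

deff = 1 + (24 − 1)·0.0584 = 1 + 1.3432 = 2.3432.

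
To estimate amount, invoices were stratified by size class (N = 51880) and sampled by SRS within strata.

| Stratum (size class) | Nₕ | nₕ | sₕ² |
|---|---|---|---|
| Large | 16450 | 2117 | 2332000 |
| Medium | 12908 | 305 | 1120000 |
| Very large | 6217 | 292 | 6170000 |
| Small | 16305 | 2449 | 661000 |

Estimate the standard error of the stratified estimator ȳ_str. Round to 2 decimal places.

Var(ȳ_str) = Σₕ Wₕ²(1 − fₕ)sₕ²/nₕ with Wₕ = Nₕ/N, N = 51880.
Large: Wₕ = 0.31707787; term = 0.31707787²·(1 − 0.12869301)·2332000/2117 = 96.496321.
Medium: Wₕ = 0.24880493; term = 0.24880493²·(1 − 0.02362876)·1120000/305 = 221.94795.
Very large: Wₕ = 0.11983423; term = 0.11983423²·(1 − 0.04696799)·6170000/292 = 289.18223.
Small: Wₕ = 0.31428296; term = 0.31428296²·(1 − 0.15019933)·661000/2449 = 22.655383.
Sum = 630.28188.
SE = √(630.28188) = 25.11.

25.11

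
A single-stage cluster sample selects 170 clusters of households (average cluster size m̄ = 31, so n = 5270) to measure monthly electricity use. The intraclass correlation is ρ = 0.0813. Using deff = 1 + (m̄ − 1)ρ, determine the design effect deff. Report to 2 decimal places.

3.44

deff = 1 + (31 − 1)·0.0813 = 1 + 2.439 = 3.439.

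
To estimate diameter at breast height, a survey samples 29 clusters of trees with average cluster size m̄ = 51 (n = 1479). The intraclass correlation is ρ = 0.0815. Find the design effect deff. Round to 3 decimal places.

deff = 1 + (51 − 1)·0.0815 = 1 + 4.075 = 5.075.

5.075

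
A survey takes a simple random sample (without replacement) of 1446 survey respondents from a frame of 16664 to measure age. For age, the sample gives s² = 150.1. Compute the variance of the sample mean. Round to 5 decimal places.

0.09480

Under SRS without replacement, Var(ȳ) = (1 − f)·s²/n with f = n/N = 1446/16664 = 0.08677388.
Var(ȳ) = (1 − 0.08677388)·150.1/1446 = 0.91322612·0.1038036 = 0.094796155.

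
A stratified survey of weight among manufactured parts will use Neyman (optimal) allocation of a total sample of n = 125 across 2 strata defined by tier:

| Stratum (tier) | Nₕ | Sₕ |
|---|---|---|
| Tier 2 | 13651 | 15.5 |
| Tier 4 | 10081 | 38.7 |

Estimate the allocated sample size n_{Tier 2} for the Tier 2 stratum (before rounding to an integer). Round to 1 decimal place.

Neyman allocation: nₕ = n·NₕSₕ / Σⱼ NⱼSⱼ.
Σ NⱼSⱼ = 13651·15.5 + 10081·38.7 = 601725.2.
n_{Tier 2} = 125·13651·15.5 / 601725.2 = 44.0.

44.0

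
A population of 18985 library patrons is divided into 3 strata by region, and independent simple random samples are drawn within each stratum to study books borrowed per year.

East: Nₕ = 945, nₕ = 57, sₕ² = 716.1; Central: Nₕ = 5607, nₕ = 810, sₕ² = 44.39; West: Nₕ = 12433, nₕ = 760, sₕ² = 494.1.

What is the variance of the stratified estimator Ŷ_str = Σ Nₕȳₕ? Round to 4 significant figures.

Var(Ŷ_str) = Σₕ Nₕ²(1 − fₕ)sₕ²/nₕ.
East: 945²·(1 − 57/945)·716.1/57 = 1.05425 × 10^7.
Central: 5607²·(1 − 810/5607)·44.39/810 = 1.4740099 × 10^6.
West: 12433²·(1 − 760/12433)·494.1/760 = 9.4353862 × 10^7.
Sum = 1.0637037 × 10^8.

1.064 × 10^8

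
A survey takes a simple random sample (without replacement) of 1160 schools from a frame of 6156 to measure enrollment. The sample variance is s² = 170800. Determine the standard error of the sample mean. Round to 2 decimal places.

Under SRS without replacement, Var(ȳ) = (1 − f)·s²/n with f = n/N = 1160/6156 = 0.18843405.
Var(ȳ) = (1 − 0.18843405)·170800/1160 = 0.81156595·147.24138 = 119.49609.
SE(ȳ) = √(119.49609) = 10.93.

10.93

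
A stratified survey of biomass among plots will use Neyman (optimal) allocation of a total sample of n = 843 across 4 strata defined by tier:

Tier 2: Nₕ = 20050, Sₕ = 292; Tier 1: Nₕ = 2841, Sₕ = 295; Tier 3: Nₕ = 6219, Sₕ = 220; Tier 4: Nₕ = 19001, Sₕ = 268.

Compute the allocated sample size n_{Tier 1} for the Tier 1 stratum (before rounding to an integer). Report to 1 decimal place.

Neyman allocation: nₕ = n·NₕSₕ / Σⱼ NⱼSⱼ.
Σ NⱼSⱼ = 20050·292 + 2841·295 + 6219·220 + 19001·268 = 1.3153143 × 10^7.
n_{Tier 1} = 843·2841·295 / (1.3153143 × 10^7) = 53.7.

53.7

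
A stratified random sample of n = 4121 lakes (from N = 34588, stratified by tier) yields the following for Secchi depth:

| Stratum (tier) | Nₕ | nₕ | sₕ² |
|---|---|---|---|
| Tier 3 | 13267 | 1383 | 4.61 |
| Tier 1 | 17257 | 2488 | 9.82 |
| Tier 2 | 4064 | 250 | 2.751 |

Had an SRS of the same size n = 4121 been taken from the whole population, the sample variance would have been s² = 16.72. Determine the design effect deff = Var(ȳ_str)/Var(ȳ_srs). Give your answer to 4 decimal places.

0.3981

Var(ȳ_str) = Σ Wₕ²(1−fₕ)sₕ²/nₕ with Wₕ = Nₕ/34588:
  Tier 3: (13267/34588)²·(1−1383/13267)·4.61/1383 = 4.3930204 × 10^-4
  Tier 1: (17257/34588)²·(1−2488/17257)·9.82/2488 = 8.4086563 × 10^-4
  Tier 2: (4064/34588)²·(1−250/4064)·2.751/250 = 1.4257194 × 10^-4
  → Var(ȳ_str) = 0.0014227396.
Var(ȳ_srs) = (1 − 4121/34588)·16.72/4121 = 0.003573863.
deff = 0.0014227396 / 0.003573863 = 0.3981.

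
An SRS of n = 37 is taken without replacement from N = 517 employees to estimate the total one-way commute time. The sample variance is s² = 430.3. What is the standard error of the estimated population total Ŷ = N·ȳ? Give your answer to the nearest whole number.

1699

Var(Ŷ) = N²·Var(ȳ) = N²·(1 − n/N)·s²/n.
f = 37/517 = 0.07156673; Var(ȳ) = 0.92843327·430.3/37 = 10.797428.
Var(Ŷ) = 517² · 10.797428 = 2.8860337 × 10^6.
SE(Ŷ) = √(2.8860337 × 10^6) = 1699.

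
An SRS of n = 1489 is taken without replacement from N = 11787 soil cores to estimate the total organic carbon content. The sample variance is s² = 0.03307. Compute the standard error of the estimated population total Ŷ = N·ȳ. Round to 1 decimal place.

Var(Ŷ) = N²·Var(ȳ) = N²·(1 − n/N)·s²/n.
f = 1489/11787 = 0.12632561; Var(ȳ) = 0.87367439·0.03307/1489 = 1.9403903 × 10^-5.
Var(Ŷ) = 11787² · (1.9403903 × 10^-5) = 2695.8496.
SE(Ŷ) = √(2695.8496) = 51.9.

51.9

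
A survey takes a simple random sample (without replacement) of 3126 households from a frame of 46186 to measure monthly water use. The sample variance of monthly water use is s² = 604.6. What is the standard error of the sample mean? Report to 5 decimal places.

Under SRS without replacement, Var(ȳ) = (1 − f)·s²/n with f = n/N = 3126/46186 = 0.06768285.
Var(ȳ) = (1 − 0.06768285)·604.6/3126 = 0.93231715·0.19341011 = 0.18031956.
SE(ȳ) = √(0.18031956) = 0.42464.

0.42464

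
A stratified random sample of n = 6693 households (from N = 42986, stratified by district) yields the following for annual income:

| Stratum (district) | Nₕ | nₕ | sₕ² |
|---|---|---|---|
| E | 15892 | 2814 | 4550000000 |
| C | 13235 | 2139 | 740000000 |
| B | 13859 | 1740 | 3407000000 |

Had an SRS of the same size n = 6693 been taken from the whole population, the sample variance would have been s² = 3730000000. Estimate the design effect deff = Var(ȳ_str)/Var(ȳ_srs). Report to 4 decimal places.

Var(ȳ_str) = Σ Wₕ²(1−fₕ)sₕ²/nₕ with Wₕ = Nₕ/42986:
  E: (15892/42986)²·(1−2814/15892)·4550000000/2814 = 181866.67
  C: (13235/42986)²·(1−2139/13235)·740000000/2139 = 27495.224
  B: (13859/42986)²·(1−1740/13859)·3407000000/1740 = 177978.48
  → Var(ȳ_str) = 387340.37.
Var(ȳ_srs) = (1 − 6693/42986)·3730000000/6693 = 470526.23.
deff = 387340.37 / 470526.23 = 0.8232.

0.8232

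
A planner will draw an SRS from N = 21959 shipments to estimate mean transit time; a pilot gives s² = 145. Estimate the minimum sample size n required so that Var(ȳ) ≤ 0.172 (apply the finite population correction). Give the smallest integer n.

Without fpc, n₀ = s²/D = 145/0.172 = 843.0233.
With fpc, (1 − n/N)·s²/n ≤ D requires n ≥ n₀/(1 + n₀/N) = 843.0233/(1 + 843.0233/21959) = 811.8555.
Rounding up, n = 812.

812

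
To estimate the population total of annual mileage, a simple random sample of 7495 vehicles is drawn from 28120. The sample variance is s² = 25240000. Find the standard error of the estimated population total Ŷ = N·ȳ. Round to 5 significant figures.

Var(Ŷ) = N²·Var(ȳ) = N²·(1 − n/N)·s²/n.
f = 7495/28120 = 0.26653627; Var(ȳ) = 0.73346373·25240000/7495 = 2469.9966.
Var(Ŷ) = 28120² · 2469.9966 = 1.9531113 × 10^12.
SE(Ŷ) = √(1.9531113 × 10^12) = 1.3975 × 10^6.

1.3975 × 10^6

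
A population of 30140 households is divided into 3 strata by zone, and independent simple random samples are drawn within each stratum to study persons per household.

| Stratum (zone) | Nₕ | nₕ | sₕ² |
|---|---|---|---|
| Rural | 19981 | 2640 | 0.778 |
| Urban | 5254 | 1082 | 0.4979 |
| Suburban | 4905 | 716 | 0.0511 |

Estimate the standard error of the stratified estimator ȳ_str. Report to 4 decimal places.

Var(ȳ_str) = Σₕ Wₕ²(1 − fₕ)sₕ²/nₕ with Wₕ = Nₕ/N, N = 30140.
Rural: Wₕ = 0.66293962; term = 0.66293962²·(1 − 0.13212552)·0.778/2640 = 1.1240368 × 10^-4.
Urban: Wₕ = 0.17431984; term = 0.17431984²·(1 − 0.20593833)·0.4979/1082 = 1.1103573 × 10^-5.
Suburban: Wₕ = 0.16274054; term = 0.16274054²·(1 − 0.14597350)·0.0511/716 = 1.6142498 × 10^-6.
Sum = 1.251215 × 10^-4.
SE = √(1.251215 × 10^-4) = 0.0112.

0.0112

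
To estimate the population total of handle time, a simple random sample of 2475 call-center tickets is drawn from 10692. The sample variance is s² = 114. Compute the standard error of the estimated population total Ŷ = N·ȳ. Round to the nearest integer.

2012

Var(Ŷ) = N²·Var(ȳ) = N²·(1 − n/N)·s²/n.
f = 2475/10692 = 0.23148148; Var(ȳ) = 0.76851852·114/2475 = 0.035398429.
Var(Ŷ) = 10692² · 0.035398429 = 4.0467082 × 10^6.
SE(Ŷ) = √(4.0467082 × 10^6) = 2012.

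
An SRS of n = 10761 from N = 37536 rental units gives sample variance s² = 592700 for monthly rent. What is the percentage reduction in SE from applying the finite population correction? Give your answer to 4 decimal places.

f = n/N = 10761/37536 = 0.28668478.
SE_no-fpc = √(s²/n) = 7.4214907; SE_fpc = √((1−f)s²/n) = 6.2680419.
Ratio = √(1−f) = 0.84457991. Reduction = 100·(1 − 0.84457991) = 15.5420%.

15.5420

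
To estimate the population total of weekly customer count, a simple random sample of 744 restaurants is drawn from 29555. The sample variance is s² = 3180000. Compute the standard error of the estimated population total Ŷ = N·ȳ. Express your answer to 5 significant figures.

1.9078 × 10^6

Var(Ŷ) = N²·Var(ȳ) = N²·(1 − n/N)·s²/n.
f = 744/29555 = 0.02517341; Var(ȳ) = 0.97482659·3180000/744 = 4166.5975.
Var(Ŷ) = 29555² · 4166.5975 = 3.6395147 × 10^12.
SE(Ŷ) = √(3.6395147 × 10^12) = 1.9078 × 10^6.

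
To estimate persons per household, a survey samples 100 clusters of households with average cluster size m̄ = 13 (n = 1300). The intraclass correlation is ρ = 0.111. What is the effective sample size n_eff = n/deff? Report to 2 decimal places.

557.46

deff = 1 + (13 − 1)·0.111 = 1 + 1.332 = 2.332.
n_eff = 1300 / 2.332 = 557.46.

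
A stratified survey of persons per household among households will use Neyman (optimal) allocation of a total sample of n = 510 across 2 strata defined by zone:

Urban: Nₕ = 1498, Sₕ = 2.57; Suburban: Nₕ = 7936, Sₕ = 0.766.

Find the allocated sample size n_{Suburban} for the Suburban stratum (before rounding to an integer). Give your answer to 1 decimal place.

Neyman allocation: nₕ = n·NₕSₕ / Σⱼ NⱼSⱼ.
Σ NⱼSⱼ = 1498·2.57 + 7936·0.766 = 9928.836.
n_{Suburban} = 510·7936·0.766 / 9928.836 = 312.2.

312.2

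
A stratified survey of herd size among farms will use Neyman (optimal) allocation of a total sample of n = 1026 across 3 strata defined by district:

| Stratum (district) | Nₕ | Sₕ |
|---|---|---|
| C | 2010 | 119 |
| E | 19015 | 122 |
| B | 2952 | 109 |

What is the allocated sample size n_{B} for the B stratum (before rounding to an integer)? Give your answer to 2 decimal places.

Neyman allocation: nₕ = n·NₕSₕ / Σⱼ NⱼSⱼ.
Σ NⱼSⱼ = 2010·119 + 19015·122 + 2952·109 = 2.880788 × 10^6.
n_{B} = 1026·2952·109 / (2.880788 × 10^6) = 114.60.

114.60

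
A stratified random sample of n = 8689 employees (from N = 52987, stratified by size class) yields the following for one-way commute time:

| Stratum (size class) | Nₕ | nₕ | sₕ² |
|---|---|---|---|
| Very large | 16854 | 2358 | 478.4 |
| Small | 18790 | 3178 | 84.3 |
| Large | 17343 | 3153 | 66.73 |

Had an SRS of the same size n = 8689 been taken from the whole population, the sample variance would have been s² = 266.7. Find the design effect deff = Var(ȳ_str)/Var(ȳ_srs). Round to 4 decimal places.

0.8683

Var(ȳ_str) = Σ Wₕ²(1−fₕ)sₕ²/nₕ with Wₕ = Nₕ/52987:
  Very large: (16854/52987)²·(1−2358/16854)·478.4/2358 = 0.017654681
  Small: (18790/52987)²·(1−3178/18790)·84.3/3178 = 0.0027715348
  Large: (17343/52987)²·(1−3153/17343)·66.73/3153 = 0.0018550905
  → Var(ȳ_str) = 0.022281306.
Var(ȳ_srs) = (1 − 8689/52987)·266.7/8689 = 0.025660671.
deff = 0.022281306 / 0.025660671 = 0.8683.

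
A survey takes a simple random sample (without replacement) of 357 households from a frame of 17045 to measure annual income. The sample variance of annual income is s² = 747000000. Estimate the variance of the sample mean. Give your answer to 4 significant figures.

Under SRS without replacement, Var(ȳ) = (1 − f)·s²/n with f = n/N = 357/17045 = 0.02094456.
Var(ȳ) = (1 − 0.02094456)·747000000/357 = 0.97905544·2.092437 × 10^6 = 2.0486118 × 10^6.

2.049 × 10^6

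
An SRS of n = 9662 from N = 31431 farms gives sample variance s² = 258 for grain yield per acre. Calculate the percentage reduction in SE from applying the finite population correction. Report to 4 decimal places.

f = n/N = 9662/31431 = 0.30740352.
SE_no-fpc = √(s²/n) = 0.16340914; SE_fpc = √((1−f)s²/n) = 0.13599298.
Ratio = √(1−f) = 0.83222382. Reduction = 100·(1 − 0.83222382) = 16.7776%.

16.7776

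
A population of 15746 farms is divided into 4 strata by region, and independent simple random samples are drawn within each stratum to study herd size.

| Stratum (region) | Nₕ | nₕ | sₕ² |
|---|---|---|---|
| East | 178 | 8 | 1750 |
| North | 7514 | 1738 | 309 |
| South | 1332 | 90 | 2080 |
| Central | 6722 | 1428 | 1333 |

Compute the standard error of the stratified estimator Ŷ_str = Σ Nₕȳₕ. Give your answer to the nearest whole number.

Var(Ŷ_str) = Σₕ Nₕ²(1 − fₕ)sₕ²/nₕ.
East: 178²·(1 − 8/178)·1750/8 = 6.619375 × 10^6.
North: 7514²·(1 − 1738/7514)·309/1738 = 7.7162641 × 10^6.
South: 1332²·(1 − 90/1332)·2080/90 = 3.8233728 × 10^7.
Central: 6722²·(1 − 1428/6722)·1333/1428 = 3.3218834 × 10^7.
Sum = 8.5788201 × 10^7.
SE = √(8.5788201 × 10^7) = 9262.

9262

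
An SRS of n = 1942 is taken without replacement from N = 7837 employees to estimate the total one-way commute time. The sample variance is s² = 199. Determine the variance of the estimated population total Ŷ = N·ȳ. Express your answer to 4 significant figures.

4.734 × 10^6

Var(Ŷ) = N²·Var(ȳ) = N²·(1 − n/N)·s²/n.
f = 1942/7837 = 0.24779890; Var(ȳ) = 0.75220110·199/1942 = 0.077079309.
Var(Ŷ) = 7837² · 0.077079309 = 4.7341009 × 10^6.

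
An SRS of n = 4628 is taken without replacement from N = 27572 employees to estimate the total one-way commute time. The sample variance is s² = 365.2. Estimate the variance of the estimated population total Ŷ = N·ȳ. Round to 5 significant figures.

4.9920 × 10^7

Var(Ŷ) = N²·Var(ȳ) = N²·(1 − n/N)·s²/n.
f = 4628/27572 = 0.16785144; Var(ȳ) = 0.83214856·365.2/4628 = 0.065665655.
Var(Ŷ) = 27572² · 0.065665655 = 4.9920028 × 10^7.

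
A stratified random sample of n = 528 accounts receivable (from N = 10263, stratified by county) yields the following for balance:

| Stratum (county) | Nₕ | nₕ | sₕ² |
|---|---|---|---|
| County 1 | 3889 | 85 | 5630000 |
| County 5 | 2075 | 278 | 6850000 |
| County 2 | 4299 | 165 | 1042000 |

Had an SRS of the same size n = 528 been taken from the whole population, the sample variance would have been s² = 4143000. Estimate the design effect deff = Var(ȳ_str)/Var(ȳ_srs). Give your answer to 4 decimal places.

1.5103

Var(ȳ_str) = Σ Wₕ²(1−fₕ)sₕ²/nₕ with Wₕ = Nₕ/10263:
  County 1: (3889/10263)²·(1−85/3889)·5630000/85 = 9302.9195
  County 5: (2075/10263)²·(1−278/2075)·6850000/278 = 872.29482
  County 2: (4299/10263)²·(1−165/4299)·1042000/165 = 1065.548
  → Var(ȳ_str) = 11240.762.
Var(ȳ_srs) = (1 − 528/10263)·4143000/528 = 7442.9078.
deff = 11240.762 / 7442.9078 = 1.5103.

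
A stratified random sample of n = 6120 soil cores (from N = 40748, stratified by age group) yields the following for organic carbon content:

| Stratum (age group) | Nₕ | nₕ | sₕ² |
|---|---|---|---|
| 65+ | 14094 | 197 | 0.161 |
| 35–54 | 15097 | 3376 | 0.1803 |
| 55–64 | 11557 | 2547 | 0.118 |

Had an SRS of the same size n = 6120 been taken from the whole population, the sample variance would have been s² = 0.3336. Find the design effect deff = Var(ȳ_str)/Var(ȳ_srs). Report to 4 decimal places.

2.2668

Var(ȳ_str) = Σ Wₕ²(1−fₕ)sₕ²/nₕ with Wₕ = Nₕ/40748:
  65+: (14094/40748)²·(1−197/14094)·0.161/197 = 9.6405626 × 10^-5
  35–54: (15097/40748)²·(1−3376/15097)·0.1803/3376 = 5.6916215 × 10^-6
  55–64: (11557/40748)²·(1−2547/11557)·0.118/2547 = 2.9054297 × 10^-6
  → Var(ȳ_str) = 1.0500268 × 10^-4.
Var(ȳ_srs) = (1 − 6120/40748)·0.3336/6120 = 4.6322899 × 10^-5.
deff = (1.0500268 × 10^-4) / (4.6322899 × 10^-5) = 2.2668.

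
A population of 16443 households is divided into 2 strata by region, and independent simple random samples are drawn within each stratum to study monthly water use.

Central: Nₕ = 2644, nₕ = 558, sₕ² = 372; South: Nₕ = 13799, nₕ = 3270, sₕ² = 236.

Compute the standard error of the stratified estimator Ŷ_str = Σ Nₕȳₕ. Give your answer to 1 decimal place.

3763.3

Var(Ŷ_str) = Σₕ Nₕ²(1 − fₕ)sₕ²/nₕ.
Central: 2644²·(1 − 558/2644)·372/558 = 3.6769227 × 10^6.
South: 13799²·(1 − 3270/13799)·236/3270 = 1.0485738 × 10^7.
Sum = 1.4162661 × 10^7.
SE = √(1.4162661 × 10^7) = 3763.3.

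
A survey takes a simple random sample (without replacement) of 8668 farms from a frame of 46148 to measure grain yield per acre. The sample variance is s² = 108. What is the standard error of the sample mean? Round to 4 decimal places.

0.1006

Under SRS without replacement, Var(ȳ) = (1 − f)·s²/n with f = n/N = 8668/46148 = 0.18783046.
Var(ȳ) = (1 − 0.18783046)·108/8668 = 0.81216954·0.012459622 = 0.010119325.
SE(ȳ) = √(0.010119325) = 0.1006.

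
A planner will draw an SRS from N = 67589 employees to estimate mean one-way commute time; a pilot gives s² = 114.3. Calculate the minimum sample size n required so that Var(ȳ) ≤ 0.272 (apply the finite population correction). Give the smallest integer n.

418

Without fpc, n₀ = s²/D = 114.3/0.272 = 420.2206.
With fpc, (1 − n/N)·s²/n ≤ D requires n ≥ n₀/(1 + n₀/N) = 420.2206/(1 + 420.2206/67589) = 417.6241.
Rounding up, n = 418.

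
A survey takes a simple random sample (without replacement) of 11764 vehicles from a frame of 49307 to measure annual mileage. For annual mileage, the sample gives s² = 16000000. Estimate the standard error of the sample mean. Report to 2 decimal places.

32.18

Under SRS without replacement, Var(ȳ) = (1 − f)·s²/n with f = n/N = 11764/49307 = 0.23858681.
Var(ȳ) = (1 − 0.23858681)·16000000/11764 = 0.76141319·1360.0816 = 1035.5841.
SE(ȳ) = √(1035.5841) = 32.18.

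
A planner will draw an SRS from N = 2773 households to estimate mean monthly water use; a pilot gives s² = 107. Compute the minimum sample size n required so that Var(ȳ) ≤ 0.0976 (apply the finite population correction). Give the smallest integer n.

786

Without fpc, n₀ = s²/D = 107/0.0976 = 1096.3115.
With fpc, (1 − n/N)·s²/n ≤ D requires n ≥ n₀/(1 + n₀/N) = 1096.3115/(1 + 1096.3115/2773) = 785.6880.
Rounding up, n = 786.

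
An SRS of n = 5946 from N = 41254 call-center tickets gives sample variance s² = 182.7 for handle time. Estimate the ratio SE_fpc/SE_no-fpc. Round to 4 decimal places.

f = n/N = 5946/41254 = 0.14413148.
SE_no-fpc = √(s²/n) = 0.17528987; SE_fpc = √((1−f)s²/n) = 0.1621662.
Ratio = √(1−f) = 0.92513162.

0.9251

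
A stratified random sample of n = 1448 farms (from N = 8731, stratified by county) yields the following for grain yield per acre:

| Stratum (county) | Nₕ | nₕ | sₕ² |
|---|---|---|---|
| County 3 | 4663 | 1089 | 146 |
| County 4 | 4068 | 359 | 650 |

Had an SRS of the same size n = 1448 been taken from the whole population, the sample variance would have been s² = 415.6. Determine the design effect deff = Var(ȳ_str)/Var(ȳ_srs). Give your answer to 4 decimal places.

Var(ȳ_str) = Σ Wₕ²(1−fₕ)sₕ²/nₕ with Wₕ = Nₕ/8731:
  County 3: (4663/8731)²·(1−1089/4663)·146/1089 = 0.029310077
  County 4: (4068/8731)²·(1−359/4068)·650/359 = 0.35836758
  → Var(ȳ_str) = 0.38767766.
Var(ȳ_srs) = (1 − 1448/8731)·415.6/1448 = 0.23941607.
deff = 0.38767766 / 0.23941607 = 1.6193.

1.6193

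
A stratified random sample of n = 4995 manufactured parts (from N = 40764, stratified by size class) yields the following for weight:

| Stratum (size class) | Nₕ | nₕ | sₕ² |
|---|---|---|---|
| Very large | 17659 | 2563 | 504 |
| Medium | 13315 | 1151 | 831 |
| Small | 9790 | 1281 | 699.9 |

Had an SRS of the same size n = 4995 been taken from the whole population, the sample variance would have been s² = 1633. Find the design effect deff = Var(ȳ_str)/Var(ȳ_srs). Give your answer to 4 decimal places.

Var(ȳ_str) = Σ Wₕ²(1−fₕ)sₕ²/nₕ with Wₕ = Nₕ/40764:
  Very large: (17659/40764)²·(1−2563/17659)·504/2563 = 0.031546875
  Medium: (13315/40764)²·(1−1151/13315)·831/1151 = 0.070370348
  Small: (9790/40764)²·(1−1281/9790)·699.9/1281 = 0.027390155
  → Var(ȳ_str) = 0.12930738.
Var(ȳ_srs) = (1 − 4995/40764)·1633/4995 = 0.28686707.
deff = 0.12930738 / 0.28686707 = 0.4508.

0.4508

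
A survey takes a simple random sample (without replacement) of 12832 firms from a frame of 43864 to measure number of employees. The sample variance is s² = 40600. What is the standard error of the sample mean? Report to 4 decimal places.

Under SRS without replacement, Var(ȳ) = (1 − f)·s²/n with f = n/N = 12832/43864 = 0.29254058.
Var(ȳ) = (1 − 0.29254058)·40600/12832 = 0.70745942·3.1639651 = 2.2383769.
SE(ȳ) = √(2.2383769) = 1.4961.

1.4961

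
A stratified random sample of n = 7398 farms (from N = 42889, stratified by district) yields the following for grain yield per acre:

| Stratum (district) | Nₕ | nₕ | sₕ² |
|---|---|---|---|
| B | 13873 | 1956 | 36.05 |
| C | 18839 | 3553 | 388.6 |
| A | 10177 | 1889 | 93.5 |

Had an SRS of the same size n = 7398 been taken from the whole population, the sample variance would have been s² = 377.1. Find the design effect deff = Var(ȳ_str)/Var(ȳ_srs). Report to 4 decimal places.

0.4990

Var(ȳ_str) = Σ Wₕ²(1−fₕ)sₕ²/nₕ with Wₕ = Nₕ/42889:
  B: (13873/42889)²·(1−1956/13873)·36.05/1956 = 0.0016564636
  C: (18839/42889)²·(1−3553/18839)·388.6/3553 = 0.017122511
  A: (10177/42889)²·(1−1889/10177)·93.5/1889 = 0.0022696418
  → Var(ȳ_str) = 0.021048616.
Var(ȳ_srs) = (1 − 7398/42889)·377.1/7398 = 0.042180772.
deff = 0.021048616 / 0.042180772 = 0.4990.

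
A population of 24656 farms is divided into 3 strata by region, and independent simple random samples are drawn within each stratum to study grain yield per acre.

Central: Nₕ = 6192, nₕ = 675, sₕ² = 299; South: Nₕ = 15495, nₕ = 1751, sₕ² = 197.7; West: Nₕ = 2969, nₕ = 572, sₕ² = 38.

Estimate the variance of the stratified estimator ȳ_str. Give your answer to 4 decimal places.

Var(ȳ_str) = Σₕ Wₕ²(1 − fₕ)sₕ²/nₕ with Wₕ = Nₕ/N, N = 24656.
Central: Wₕ = 0.25113563; term = 0.25113563²·(1 − 0.10901163)·299/675 = 0.024891789.
South: Wₕ = 0.62844744; term = 0.62844744²·(1 − 0.11300419)·197.7/1751 = 0.039553053.
West: Wₕ = 0.12041694; term = 0.12041694²·(1 − 0.19265746)·38/572 = 7.7771515 × 10^-4.
Sum = 0.065222557.

0.0652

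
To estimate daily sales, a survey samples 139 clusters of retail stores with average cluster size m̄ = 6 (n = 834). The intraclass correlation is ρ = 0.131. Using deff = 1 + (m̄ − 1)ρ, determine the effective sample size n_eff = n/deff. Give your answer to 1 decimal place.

deff = 1 + (6 − 1)·0.131 = 1 + 0.655 = 1.655.
n_eff = 834 / 1.655 = 503.9.

503.9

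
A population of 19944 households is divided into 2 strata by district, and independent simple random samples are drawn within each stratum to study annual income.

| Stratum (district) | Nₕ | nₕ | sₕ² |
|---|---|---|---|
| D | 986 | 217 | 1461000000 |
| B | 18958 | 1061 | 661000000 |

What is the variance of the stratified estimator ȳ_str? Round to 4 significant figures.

Var(ȳ_str) = Σₕ Wₕ²(1 − fₕ)sₕ²/nₕ with Wₕ = Nₕ/N, N = 19944.
D: Wₕ = 0.04943843; term = 0.04943843²·(1 − 0.22008114)·1461000000/217 = 12834.212.
B: Wₕ = 0.95056157; term = 0.95056157²·(1 − 0.05596582)·661000000/1061 = 531415.6.
Sum = 544249.81.

544200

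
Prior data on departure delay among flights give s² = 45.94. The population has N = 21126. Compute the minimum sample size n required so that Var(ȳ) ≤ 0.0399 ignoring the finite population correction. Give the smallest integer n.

Without fpc, n₀ = s²/D = 45.94/0.0399 = 1151.3784.
Rounding up, n = 1152.

1152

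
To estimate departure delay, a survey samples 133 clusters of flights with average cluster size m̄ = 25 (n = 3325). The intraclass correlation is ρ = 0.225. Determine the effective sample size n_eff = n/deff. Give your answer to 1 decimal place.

519.5

deff = 1 + (25 − 1)·0.225 = 1 + 5.4 = 6.4.
n_eff = 3325 / 6.4 = 519.5.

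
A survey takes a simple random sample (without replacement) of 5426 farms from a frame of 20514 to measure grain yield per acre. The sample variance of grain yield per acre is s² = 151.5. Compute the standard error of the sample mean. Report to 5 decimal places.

Under SRS without replacement, Var(ȳ) = (1 − f)·s²/n with f = n/N = 5426/20514 = 0.26450229.
Var(ȳ) = (1 − 0.26450229)·151.5/5426 = 0.73549771·0.027921121 = 0.02053592.
SE(ȳ) = √(0.02053592) = 0.14330.

0.14330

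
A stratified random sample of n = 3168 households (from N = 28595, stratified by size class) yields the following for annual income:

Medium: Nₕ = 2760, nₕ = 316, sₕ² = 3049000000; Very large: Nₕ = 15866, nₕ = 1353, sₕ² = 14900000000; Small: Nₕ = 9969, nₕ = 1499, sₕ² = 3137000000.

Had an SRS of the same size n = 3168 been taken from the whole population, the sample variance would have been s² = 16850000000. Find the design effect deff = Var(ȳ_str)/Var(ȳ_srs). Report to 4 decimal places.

0.7182

Var(ȳ_str) = Σ Wₕ²(1−fₕ)sₕ²/nₕ with Wₕ = Nₕ/28595:
  Medium: (2760/28595)²·(1−316/2760)·3049000000/316 = 79597.683
  Very large: (15866/28595)²·(1−1353/15866)·14900000000/1353 = 3.1012224 × 10^6
  Small: (9969/28595)²·(1−1499/9969)·3137000000/1499 = 216106.43
  → Var(ȳ_str) = 3.3969265 × 10^6.
Var(ȳ_srs) = (1 − 3168/28595)·16850000000/3168 = 4.7295493 × 10^6.
deff = (3.3969265 × 10^6) / (4.7295493 × 10^6) = 0.7182.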